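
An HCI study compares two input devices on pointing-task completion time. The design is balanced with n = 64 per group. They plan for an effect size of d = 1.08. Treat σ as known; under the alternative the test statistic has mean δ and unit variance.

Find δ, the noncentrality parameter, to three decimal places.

The noncentrality parameter scales effect size by the design's sample-size factor: δ = d·√(n/2) = 1.08 × √(64/2) = 6.1094

δ ≈ 6.109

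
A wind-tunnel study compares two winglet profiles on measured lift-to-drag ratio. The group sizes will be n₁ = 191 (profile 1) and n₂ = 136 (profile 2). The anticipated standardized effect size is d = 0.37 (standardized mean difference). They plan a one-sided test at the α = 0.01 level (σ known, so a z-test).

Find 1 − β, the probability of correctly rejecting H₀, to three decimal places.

Noncentrality parameter: δ = d / √(1/n₁ + 1/n₂) = 0.37 / √(1/191 + 1/136) = 3.2977
One-sided α = 0.01 → critical value z_{0.01} = 2.326.
Power = P(Z > 2.326 − δ) = Φ(0.971) = 0.8343.

Power ≈ 0.834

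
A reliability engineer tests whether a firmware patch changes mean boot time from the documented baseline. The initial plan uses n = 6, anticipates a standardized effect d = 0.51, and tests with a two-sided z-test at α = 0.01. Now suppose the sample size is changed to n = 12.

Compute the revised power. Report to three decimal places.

With n = 12: δ = d·√n = 0.51 × √12 = 1.7667. Critical value z_{0.005} = 2.576.
Revised power = Φ(δ − 2.576) + Φ(−δ − 2.576) = Φ(-0.809) + Φ(-4.343) = 0.2092 + 0.0000 = 0.2092.

Power ≈ 0.209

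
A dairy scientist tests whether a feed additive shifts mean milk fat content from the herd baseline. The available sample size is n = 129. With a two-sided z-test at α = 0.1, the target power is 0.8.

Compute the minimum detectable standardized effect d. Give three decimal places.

Required noncentrality: δ = z_{0.05} + z_{0.20} = 1.645 + 0.842 = 2.486.
(Lower-tail contribution to power is negligible for δ > 0.)
δ = d·√n ⇒ d = δ/√n = 2.486/√129 = 0.2189.

d ≈ 0.219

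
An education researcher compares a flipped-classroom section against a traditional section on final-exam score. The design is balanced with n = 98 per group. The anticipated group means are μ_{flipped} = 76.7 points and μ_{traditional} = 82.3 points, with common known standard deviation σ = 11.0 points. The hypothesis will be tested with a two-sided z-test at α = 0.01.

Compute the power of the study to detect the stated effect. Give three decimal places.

Power ≈ 0.838

Standardized effect: d = |μ_{flipped} − μ_{traditional}| / σ = |76.7 − 82.3| / 11.0 = 0.5091
Noncentrality parameter: δ = d·√(n/2) = 0.5091 × √(98/2) = 3.5636
Two-sided α = 0.01 → critical value z_{0.005} = 2.576.
Power = Φ(δ − 2.576) + Φ(−δ − 2.576) = Φ(0.988) + Φ(-6.139) = 0.8384 + 0.0000 = 0.8384.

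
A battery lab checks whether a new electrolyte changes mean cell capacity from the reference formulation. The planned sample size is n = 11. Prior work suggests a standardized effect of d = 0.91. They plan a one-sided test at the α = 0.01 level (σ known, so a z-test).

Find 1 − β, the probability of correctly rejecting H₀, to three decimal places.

Noncentrality parameter: δ = d·√n = 0.91 × √11 = 3.0181
One-sided α = 0.01 → critical value z_{0.01} = 2.326.
Power = Φ(δ − 2.326) = Φ(0.692) = 0.7555.

Power ≈ 0.755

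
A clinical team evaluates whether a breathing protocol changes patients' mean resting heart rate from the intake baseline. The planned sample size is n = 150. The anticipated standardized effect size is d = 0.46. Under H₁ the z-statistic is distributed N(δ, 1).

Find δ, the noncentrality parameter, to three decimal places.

The noncentrality parameter scales effect size by the design's sample-size factor: δ = d·√n = 0.46 × √150 = 5.6338

δ ≈ 5.634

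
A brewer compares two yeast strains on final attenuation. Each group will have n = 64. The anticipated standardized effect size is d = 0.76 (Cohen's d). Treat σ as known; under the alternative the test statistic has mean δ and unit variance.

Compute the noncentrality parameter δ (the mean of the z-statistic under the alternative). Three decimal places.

δ ≈ 4.299

δ = d·√(n/2) = 0.76 × √(64/2) = 4.2992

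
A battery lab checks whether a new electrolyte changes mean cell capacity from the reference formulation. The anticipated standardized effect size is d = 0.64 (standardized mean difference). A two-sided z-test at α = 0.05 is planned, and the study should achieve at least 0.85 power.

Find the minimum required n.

n = 22

Set Φ(δ − 1.960) = 0.85; then δ − 1.960 = Φ⁻¹(0.85) = 1.036, giving δ = 2.996.
(Ignoring the negligible lower-tail rejection probability gives the usual closed-form inversion.)
δ = d·√n ⇒ n = (δ/d)² = (2.996 / 0.64)² = 21.92.
Rounding up, n = 22.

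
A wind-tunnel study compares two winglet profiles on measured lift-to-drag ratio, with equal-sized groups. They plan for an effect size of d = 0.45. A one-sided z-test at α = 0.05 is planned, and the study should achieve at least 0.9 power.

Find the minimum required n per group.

n = 85 per group

For power 0.9 need Φ(δ − z_{0.05}) = 0.9, so δ = z_{0.05} + z_{0.10} = 1.645 + 1.282 = 2.926.
δ = d·√(n/2) ⇒ n = 2(δ/d)² = 2 × (2.926 / 0.45)² = 84.58.
Rounding up, n = 85 per group.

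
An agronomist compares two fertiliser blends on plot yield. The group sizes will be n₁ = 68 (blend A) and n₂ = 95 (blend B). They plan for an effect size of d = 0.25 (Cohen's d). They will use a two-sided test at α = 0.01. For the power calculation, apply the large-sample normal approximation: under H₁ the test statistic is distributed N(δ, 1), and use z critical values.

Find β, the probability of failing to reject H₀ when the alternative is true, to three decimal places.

Noncentrality parameter: λ = d / √(1/n₁ + 1/n₂) = 0.25 / √(1/68 + 1/95) = 1.5738
Critical value for a two-sided test at α = 0.01: z_{α/2} = 2.576.
Power = Φ(λ − 2.576) + Φ(−λ − 2.576) = Φ(-1.002) + Φ(-4.150) = 0.1582 + 0.0000 = 0.1582.
Type II error: β = 1 − power = 1 − 0.1582 = 0.8418.

β ≈ 0.842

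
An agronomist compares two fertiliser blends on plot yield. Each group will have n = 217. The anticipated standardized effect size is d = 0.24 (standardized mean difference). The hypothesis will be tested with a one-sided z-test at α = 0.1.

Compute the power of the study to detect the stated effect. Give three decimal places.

Noncentrality parameter: δ = d·√(n/2) = 0.24 × √(217/2) = 2.4999
One-sided α = 0.1 → critical value z_{0.1} = 1.282.
Power = P(Z > 1.282 − δ) = Φ(1.218) = 0.8885.

Power ≈ 0.888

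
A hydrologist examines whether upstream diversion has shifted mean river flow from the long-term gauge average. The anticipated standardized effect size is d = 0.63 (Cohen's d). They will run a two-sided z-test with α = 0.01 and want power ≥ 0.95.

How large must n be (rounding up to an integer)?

n = 45

Set Φ(δ − 2.576) = 0.95; then δ − 2.576 = Φ⁻¹(0.95) = 1.645, giving δ = 4.221.
(Ignoring the negligible lower-tail rejection probability gives the usual closed-form inversion.)
δ = d·√n ⇒ n = (δ/d)² = (4.221 / 0.63)² = 44.88.
Rounding up, n = 45.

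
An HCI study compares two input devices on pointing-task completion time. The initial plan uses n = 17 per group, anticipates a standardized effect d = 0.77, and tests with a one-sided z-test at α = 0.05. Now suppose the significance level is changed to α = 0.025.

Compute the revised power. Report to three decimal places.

Power ≈ 0.612

δ = d·√(n/2) = 0.77 × √(17/2) = 2.2449 (unchanged). New critical value: z_{0.025} = 1.960.
Revised power = P(Z > 1.960 − δ) = Φ(0.285) = 0.6122.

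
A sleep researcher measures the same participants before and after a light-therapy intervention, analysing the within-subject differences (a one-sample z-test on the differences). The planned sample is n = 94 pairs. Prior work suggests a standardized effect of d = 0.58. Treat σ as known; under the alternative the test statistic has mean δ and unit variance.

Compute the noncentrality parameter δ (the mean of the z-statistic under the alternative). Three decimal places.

δ ≈ 5.623

The noncentrality parameter scales effect size by the design's sample-size factor: δ = d·√n = 0.58 × √94 = 5.6233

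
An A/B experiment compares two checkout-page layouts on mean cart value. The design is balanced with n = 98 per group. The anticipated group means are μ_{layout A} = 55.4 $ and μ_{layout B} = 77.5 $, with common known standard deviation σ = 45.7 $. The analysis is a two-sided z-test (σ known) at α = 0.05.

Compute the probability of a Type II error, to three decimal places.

β ≈ 0.077

Standardized effect: d = |μ_{layout A} − μ_{layout B}| / σ = |55.4 − 77.5| / 45.7 = 0.4836
Noncentrality parameter: δ = d·√(n/2) = 0.4836 × √(98/2) = 3.3851
Critical value for a two-sided test at α = 0.05: z_{α/2} = 1.960.
Power = Φ(δ − 1.960) + Φ(−δ − 1.960) = Φ(1.425) + Φ(-5.345) = 0.9229 + 0.0000 = 0.9229.
Type II error: β = 1 − power = 1 − 0.9229 = 0.0771.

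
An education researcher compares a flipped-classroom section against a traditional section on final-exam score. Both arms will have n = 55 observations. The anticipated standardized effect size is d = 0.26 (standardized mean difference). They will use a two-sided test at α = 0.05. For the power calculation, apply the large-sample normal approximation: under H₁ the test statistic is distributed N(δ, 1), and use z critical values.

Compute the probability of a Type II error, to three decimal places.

β ≈ 0.724

Noncentrality parameter: δ = d·√(n/2) = 0.26 × √(55/2) = 1.3635
Two-sided α = 0.05 → critical value z_{0.025} = 1.960.
Power = Φ(δ − 1.960) + Φ(−δ − 1.960) = Φ(-0.597) + Φ(-3.323) = 0.2754 + 0.0004 = 0.2759.
Type II error: β = 1 − power = 1 − 0.2759 = 0.7241.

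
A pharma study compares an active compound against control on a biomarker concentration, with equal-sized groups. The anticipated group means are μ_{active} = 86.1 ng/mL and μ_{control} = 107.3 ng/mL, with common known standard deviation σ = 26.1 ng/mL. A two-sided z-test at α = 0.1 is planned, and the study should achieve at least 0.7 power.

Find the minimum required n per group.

n = 15 per group

Standardized effect: d = |μ_{active} − μ_{control}| / σ = |86.1 − 107.3| / 26.1 = 0.8123
Set Φ(δ − 1.645) = 0.7; then δ − 1.645 = Φ⁻¹(0.7) = 0.524, giving δ = 2.169.
(The Φ(−δ − z_{α/2}) term is vanishingly small for δ > 0 and is dropped in the standard sample-size formula.)
δ = d·√(n/2) ⇒ n = 2(δ/d)² = 2 × (2.169 / 0.8123)² = 14.26.
Round up to the next whole unit.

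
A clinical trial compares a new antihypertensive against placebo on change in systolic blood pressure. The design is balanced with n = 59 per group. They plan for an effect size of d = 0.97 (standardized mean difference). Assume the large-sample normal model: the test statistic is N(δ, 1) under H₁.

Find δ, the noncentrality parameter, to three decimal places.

δ ≈ 5.268

The noncentrality parameter scales effect size by the design's sample-size factor: δ = d·√(n/2) = 0.97 × √(59/2) = 5.2684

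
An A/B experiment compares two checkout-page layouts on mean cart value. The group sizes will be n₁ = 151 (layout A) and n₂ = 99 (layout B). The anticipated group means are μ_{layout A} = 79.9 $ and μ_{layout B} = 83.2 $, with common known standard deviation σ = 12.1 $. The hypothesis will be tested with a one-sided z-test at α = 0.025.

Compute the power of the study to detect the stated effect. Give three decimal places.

Standardized effect: d = |μ_{layout A} − μ_{layout B}| / σ = |79.9 − 83.2| / 12.1 = 0.2727
Noncentrality parameter: δ = d / √(1/n₁ + 1/n₂) = 0.2727 / √(1/151 + 1/99) = 2.1089
One-sided α = 0.025 → critical value z_{0.025} = 1.960.
Power = Φ(δ − 1.960) = Φ(0.149) = 0.5592.

Power ≈ 0.559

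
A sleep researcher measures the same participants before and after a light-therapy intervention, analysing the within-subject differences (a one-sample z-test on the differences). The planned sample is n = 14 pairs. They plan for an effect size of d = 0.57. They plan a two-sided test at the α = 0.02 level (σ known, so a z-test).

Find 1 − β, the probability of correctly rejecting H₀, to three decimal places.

Noncentrality parameter: δ = d·√n = 0.57 × √14 = 2.1327
Two-sided α = 0.02 → critical value z_{0.01} = 2.326.
Power = Φ(δ − 2.326) + Φ(−δ − 2.326) = Φ(-0.194) + Φ(-4.459) = 0.4232 + 0.0000 = 0.4232.

Power ≈ 0.423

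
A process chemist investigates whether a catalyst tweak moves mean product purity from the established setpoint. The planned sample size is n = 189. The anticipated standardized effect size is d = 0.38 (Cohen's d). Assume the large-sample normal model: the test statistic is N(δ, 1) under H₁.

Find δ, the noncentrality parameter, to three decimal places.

δ = d·√n = 0.38 × √189 = 5.2241

δ ≈ 5.224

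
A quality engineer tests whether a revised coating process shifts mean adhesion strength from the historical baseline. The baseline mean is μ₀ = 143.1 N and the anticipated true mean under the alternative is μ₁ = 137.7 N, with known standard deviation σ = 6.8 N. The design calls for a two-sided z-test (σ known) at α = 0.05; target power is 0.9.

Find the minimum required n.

n = 17

Standardized effect: d = |μ₁ − μ₀| / σ = |137.7 − 143.1| / 6.8 = 0.7941
Set Φ(δ − 1.960) = 0.9; then δ − 1.960 = Φ⁻¹(0.9) = 1.282, giving δ = 3.242.
(Ignoring the negligible lower-tail rejection probability gives the usual closed-form inversion.)
δ = d·√n ⇒ n = (δ/d)² = (3.242 / 0.7941)² = 16.66.
Rounding up, n = 17.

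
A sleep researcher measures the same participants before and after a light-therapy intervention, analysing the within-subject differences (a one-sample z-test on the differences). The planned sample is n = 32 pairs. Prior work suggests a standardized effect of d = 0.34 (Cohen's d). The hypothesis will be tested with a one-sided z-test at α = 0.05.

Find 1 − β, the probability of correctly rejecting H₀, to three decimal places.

Noncentrality parameter: δ = d·√n = 0.34 × √32 = 1.9233
Critical value for a one-sided test at α = 0.05: z_α = 1.645.
Power = P(Z > 1.645 − δ) = Φ(0.278) = 0.6097.

Power ≈ 0.610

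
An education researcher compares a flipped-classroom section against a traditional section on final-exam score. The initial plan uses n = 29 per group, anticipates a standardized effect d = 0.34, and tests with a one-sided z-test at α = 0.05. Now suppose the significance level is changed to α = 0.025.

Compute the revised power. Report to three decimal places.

δ = d·√(n/2) = 0.34 × √(29/2) = 1.2947 (unchanged). New critical value: z_{0.025} = 1.960.
Revised power = P(Z > 1.960 − δ) = Φ(-0.665) = 0.2529.

Power ≈ 0.253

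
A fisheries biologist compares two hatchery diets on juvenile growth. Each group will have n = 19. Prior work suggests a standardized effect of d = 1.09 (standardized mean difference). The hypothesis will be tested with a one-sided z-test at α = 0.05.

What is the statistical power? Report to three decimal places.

Noncentrality parameter: δ = d·√(n/2) = 1.09 × √(19/2) = 3.3596
Critical value for a one-sided test at α = 0.05: z_α = 1.645.
Power = Φ(δ − 1.645) = Φ(1.715) = 0.9568.

Power ≈ 0.957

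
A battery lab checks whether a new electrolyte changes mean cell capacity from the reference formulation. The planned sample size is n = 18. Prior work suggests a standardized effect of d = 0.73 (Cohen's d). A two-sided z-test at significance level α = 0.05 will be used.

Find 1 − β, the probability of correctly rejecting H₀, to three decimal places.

Noncentrality parameter: δ = d·√n = 0.73 × √18 = 3.0971
Critical value for a two-sided test at α = 0.05: z_{α/2} = 1.960.
Power = Φ(δ − 1.960) + Φ(−δ − 1.960) = Φ(1.137) + Φ(-5.057) = 0.8723 + 0.0000 = 0.8723.

Power ≈ 0.872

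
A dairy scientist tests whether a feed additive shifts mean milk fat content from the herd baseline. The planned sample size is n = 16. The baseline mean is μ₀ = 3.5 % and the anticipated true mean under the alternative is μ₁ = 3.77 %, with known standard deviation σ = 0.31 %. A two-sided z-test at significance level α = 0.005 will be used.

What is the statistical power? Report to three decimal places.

Standardized effect: d = |μ₁ − μ₀| / σ = |3.77 − 3.5| / 0.31 = 0.8710
Noncentrality parameter: δ = d·√n = 0.8710 × √16 = 3.4839
Two-sided α = 0.005 → critical value z_{0.0025} = 2.807.
Power = Φ(δ − 2.807) + Φ(−δ − 2.807) = Φ(0.677) + Φ(-6.291) = 0.7507 + 0.0000 = 0.7507.

Power ≈ 0.751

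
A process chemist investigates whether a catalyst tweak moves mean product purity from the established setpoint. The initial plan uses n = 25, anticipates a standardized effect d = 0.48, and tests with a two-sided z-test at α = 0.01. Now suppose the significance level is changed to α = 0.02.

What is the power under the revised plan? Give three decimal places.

δ = d·√n = 0.48 × √25 = 2.4000 (unchanged). New critical value: z_{0.01} = 2.326.
Revised power = Φ(δ − 2.326) + Φ(−δ − 2.326) = Φ(0.074) + Φ(-4.726) = 0.5294 + 0.0000 = 0.5294.

Power ≈ 0.529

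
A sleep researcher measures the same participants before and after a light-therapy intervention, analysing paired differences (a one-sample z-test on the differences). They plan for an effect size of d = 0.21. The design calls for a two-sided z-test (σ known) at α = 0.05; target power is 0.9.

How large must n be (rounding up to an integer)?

n = 239

For power 0.9 need Φ(δ − z_{0.025}) = 0.9, so δ = z_{0.025} + z_{0.10} = 1.960 + 1.282 = 3.242.
(For δ > 0 the lower-tail rejection region contributes negligibly to power, so the one-term inversion is standard.)
δ = d·√n ⇒ n = (δ/d)² = (3.242 / 0.21)² = 238.26.
Round up to the next whole unit.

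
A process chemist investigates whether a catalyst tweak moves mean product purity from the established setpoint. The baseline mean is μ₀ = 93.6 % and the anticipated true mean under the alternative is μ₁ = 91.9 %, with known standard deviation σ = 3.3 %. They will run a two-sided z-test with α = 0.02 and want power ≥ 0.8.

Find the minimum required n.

Standardized effect: d = |μ₁ − μ₀| / σ = |91.9 − 93.6| / 3.3 = 0.5152
For power 0.8 need Φ(δ − z_{0.01}) = 0.8, so δ = z_{0.01} + z_{0.20} = 2.326 + 0.842 = 3.168.
(For δ > 0 the lower-tail rejection region contributes negligibly to power, so the one-term inversion is standard.)
δ = d·√n ⇒ n = (δ/d)² = (3.168 / 0.5152)² = 37.82.
Rounding up, n = 38.

n = 38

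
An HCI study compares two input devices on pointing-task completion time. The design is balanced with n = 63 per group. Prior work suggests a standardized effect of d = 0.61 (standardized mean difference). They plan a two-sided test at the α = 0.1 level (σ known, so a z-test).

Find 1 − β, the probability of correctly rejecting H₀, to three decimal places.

Power ≈ 0.962

Noncentrality parameter: δ = d·√(n/2) = 0.61 × √(63/2) = 3.4236
Two-sided α = 0.1 → critical value z_{0.05} = 1.645.
Power = Φ(δ − 1.645) + Φ(−δ − 1.645) = Φ(1.779) + Φ(-5.068) = 0.9624 + 0.0000 = 0.9624.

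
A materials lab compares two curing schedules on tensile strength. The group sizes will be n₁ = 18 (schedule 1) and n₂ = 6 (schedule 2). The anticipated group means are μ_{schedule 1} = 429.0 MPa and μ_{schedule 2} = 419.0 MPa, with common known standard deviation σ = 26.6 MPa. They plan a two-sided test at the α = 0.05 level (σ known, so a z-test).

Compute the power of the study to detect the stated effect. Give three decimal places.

Standardized effect: d = |μ_{schedule 1} − μ_{schedule 2}| / σ = |429.0 − 419.0| / 26.6 = 0.3759
Noncentrality parameter: δ = d / √(1/n₁ + 1/n₂) = 0.3759 / √(1/18 + 1/6) = 0.7975
Critical value for a two-sided test at α = 0.05: z_{α/2} = 1.960.
Power = Φ(δ − 1.960) + Φ(−δ − 1.960) = Φ(-1.162) + Φ(-2.757) = 0.1225 + 0.0029 = 0.1254.

Power ≈ 0.125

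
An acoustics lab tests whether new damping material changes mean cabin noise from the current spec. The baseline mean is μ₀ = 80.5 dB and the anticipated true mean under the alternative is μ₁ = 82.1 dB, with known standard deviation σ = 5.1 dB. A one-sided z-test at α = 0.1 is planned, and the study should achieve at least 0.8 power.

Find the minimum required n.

Standardized effect: d = |μ₁ − μ₀| / σ = |82.1 − 80.5| / 5.1 = 0.3137
Set Φ(δ − 1.282) = 0.8; then δ − 1.282 = Φ⁻¹(0.8) = 0.842, giving δ = 2.123.
δ = d·√n ⇒ n = (δ/d)² = (2.123 / 0.3137)² = 45.80.
Round up to the next whole unit.

n = 46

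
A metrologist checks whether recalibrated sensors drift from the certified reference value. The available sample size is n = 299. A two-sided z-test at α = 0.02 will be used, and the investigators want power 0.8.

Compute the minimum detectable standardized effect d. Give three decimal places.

d ≈ 0.183

Required noncentrality: δ = z_{0.01} + z_{0.20} = 2.326 + 0.842 = 3.168.
(The second rejection-region term Φ(−δ − z_{α/2}) is negligible and dropped.)
δ = d·√n ⇒ d = δ/√n = 3.168/√299 = 0.1832.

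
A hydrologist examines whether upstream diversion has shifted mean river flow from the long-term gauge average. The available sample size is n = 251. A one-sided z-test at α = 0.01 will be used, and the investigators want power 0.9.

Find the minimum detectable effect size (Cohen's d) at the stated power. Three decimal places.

d ≈ 0.228

Required noncentrality: δ = z_{0.01} + z_{0.10} = 2.326 + 1.282 = 3.608.
δ = d·√n ⇒ d = δ/√n = 3.608/√251 = 0.2277.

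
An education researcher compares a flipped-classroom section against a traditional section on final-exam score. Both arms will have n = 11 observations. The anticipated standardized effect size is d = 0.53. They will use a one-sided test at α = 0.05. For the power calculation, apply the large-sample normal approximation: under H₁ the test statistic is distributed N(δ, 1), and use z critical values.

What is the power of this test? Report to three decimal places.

Noncentrality parameter: δ = d·√(n/2) = 0.53 × √(11/2) = 1.2430
Critical value for a one-sided test at α = 0.05: z_α = 1.645.
Power = P(Z > 1.645 − δ) = Φ(-0.402) = 0.3439.

Power ≈ 0.344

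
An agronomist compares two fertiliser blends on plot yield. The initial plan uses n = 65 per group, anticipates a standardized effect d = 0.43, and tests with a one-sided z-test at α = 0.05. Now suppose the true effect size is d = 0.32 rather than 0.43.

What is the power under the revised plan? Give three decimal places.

With d = 0.32: δ = d·√(n/2) = 0.32 × √(65/2) = 1.8243. Critical value z_{0.05} = 1.645.
Revised power = P(Z > 1.645 − δ) = Φ(0.179) = 0.5712.

Power ≈ 0.571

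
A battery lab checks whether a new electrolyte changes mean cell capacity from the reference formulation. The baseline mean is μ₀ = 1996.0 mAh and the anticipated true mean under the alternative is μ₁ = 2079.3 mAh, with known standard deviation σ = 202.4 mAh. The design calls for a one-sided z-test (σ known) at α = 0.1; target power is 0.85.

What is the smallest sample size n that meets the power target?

n = 32

Standardized effect: d = |μ₁ − μ₀| / σ = |2079.3 − 1996.0| / 202.4 = 0.4116
Set Φ(δ − 1.282) = 0.85; then δ − 1.282 = Φ⁻¹(0.85) = 1.036, giving δ = 2.318.
δ = d·√n ⇒ n = (δ/d)² = (2.318 / 0.4116)² = 31.72.
Rounding up, n = 32.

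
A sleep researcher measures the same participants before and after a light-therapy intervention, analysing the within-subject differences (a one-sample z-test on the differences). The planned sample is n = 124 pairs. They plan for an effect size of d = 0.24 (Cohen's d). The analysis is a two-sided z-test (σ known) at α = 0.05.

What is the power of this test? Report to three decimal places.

Noncentrality parameter: δ = d·√n = 0.24 × √124 = 2.6725
Two-sided α = 0.05 → critical value z_{0.025} = 1.960.
Power = Φ(δ − 1.960) + Φ(−δ − 1.960) = Φ(0.713) + Φ(-4.632) = 0.7619 + 0.0000 = 0.7619.

Power ≈ 0.762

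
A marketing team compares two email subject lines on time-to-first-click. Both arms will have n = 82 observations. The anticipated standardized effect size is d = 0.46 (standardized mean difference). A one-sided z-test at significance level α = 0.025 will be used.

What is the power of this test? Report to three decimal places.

Power ≈ 0.838

Noncentrality parameter: δ = d·√(n/2) = 0.46 × √(82/2) = 2.9454
One-sided α = 0.025 → critical value z_{0.025} = 1.960.
Power = P(Z > 1.960 − δ) = Φ(0.985) = 0.8378.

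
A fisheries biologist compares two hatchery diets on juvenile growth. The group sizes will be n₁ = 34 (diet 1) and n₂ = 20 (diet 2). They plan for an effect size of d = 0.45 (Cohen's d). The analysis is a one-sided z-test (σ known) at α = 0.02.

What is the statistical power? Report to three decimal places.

Power ≈ 0.324

Noncentrality parameter: δ = d / √(1/n₁ + 1/n₂) = 0.45 / √(1/34 + 1/20) = 1.5969
Critical value for a one-sided test at α = 0.02: z_α = 2.054.
Power = Φ(δ − 2.054) = Φ(-0.457) = 0.3239.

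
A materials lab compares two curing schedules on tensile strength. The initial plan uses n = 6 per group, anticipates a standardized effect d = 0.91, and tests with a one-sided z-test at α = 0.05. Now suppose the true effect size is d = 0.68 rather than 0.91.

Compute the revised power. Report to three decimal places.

Power ≈ 0.320

With d = 0.68: δ = d·√(n/2) = 0.68 × √(6/2) = 1.1778. Critical value z_{0.05} = 1.645.
Revised power = P(Z > 1.645 − δ) = Φ(-0.467) = 0.3202.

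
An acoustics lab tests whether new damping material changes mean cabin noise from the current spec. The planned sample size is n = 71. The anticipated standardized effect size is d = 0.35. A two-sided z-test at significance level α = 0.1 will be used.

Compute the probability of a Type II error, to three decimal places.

Noncentrality parameter: δ = d·√n = 0.35 × √71 = 2.9492
Two-sided α = 0.1 → critical value z_{0.05} = 1.645.
Power = Φ(δ − 1.645) + Φ(−δ − 1.645) = Φ(1.304) + Φ(-4.594) = 0.9039 + 0.0000 = 0.9039.
Type II error: β = 1 − power = 1 − 0.9039 = 0.0961.

β ≈ 0.096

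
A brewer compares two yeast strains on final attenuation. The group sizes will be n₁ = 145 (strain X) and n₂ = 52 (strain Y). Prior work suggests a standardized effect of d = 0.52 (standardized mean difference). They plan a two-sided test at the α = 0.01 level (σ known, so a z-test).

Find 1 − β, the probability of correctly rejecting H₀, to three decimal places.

Power ≈ 0.739

Noncentrality parameter: δ = d / √(1/n₁ + 1/n₂) = 0.52 / √(1/145 + 1/52) = 3.2170
Critical value for a two-sided test at α = 0.01: z_{α/2} = 2.576.
Power = Φ(δ − 2.576) + Φ(−δ − 2.576) = Φ(0.641) + Φ(-5.793) = 0.7393 + 0.0000 = 0.7393.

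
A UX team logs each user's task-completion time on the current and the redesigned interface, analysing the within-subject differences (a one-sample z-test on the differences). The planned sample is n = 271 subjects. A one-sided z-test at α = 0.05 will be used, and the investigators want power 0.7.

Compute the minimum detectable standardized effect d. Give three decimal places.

d ≈ 0.132

Required noncentrality: δ = z_{0.05} + z_{0.30} = 1.645 + 0.524 = 2.169.
δ = d·√n ⇒ d = δ/√n = 2.169/√271 = 0.1318.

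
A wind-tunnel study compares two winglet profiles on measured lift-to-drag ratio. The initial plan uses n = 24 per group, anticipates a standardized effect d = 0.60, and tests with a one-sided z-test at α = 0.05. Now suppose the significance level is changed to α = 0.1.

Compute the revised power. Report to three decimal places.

Power ≈ 0.787

δ = d·√(n/2) = 0.60 × √(24/2) = 2.0785 (unchanged). New critical value: z_{0.1} = 1.282.
Revised power = Φ(δ − 1.282) = Φ(0.797) = 0.7872.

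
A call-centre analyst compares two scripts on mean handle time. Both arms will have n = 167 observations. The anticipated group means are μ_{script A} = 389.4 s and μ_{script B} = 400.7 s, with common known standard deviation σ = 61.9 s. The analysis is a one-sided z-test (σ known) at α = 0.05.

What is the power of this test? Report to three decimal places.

Power ≈ 0.509

Standardized effect: d = |μ_{script A} − μ_{script B}| / σ = |389.4 − 400.7| / 61.9 = 0.1826
Noncentrality parameter: δ = d·√(n/2) = 0.1826 × √(167/2) = 1.6681
One-sided α = 0.05 → critical value z_{0.05} = 1.645.
Power = Φ(δ − 1.645) = Φ(0.023) = 0.5093.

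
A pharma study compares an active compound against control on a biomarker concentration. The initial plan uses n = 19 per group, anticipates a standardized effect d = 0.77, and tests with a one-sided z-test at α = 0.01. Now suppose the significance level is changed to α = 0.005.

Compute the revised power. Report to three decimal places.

Power ≈ 0.420

δ = d·√(n/2) = 0.77 × √(19/2) = 2.3733 (unchanged). New critical value: z_{0.005} = 2.576.
Revised power = P(Z > 2.576 − δ) = Φ(-0.203) = 0.4198.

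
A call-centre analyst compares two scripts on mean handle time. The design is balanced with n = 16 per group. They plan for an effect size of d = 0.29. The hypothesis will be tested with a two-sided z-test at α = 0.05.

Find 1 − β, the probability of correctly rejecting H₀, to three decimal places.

Power ≈ 0.130

Noncentrality parameter: δ = d·√(n/2) = 0.29 × √(16/2) = 0.8202
Two-sided α = 0.05 → critical value z_{0.025} = 1.960.
Power = Φ(δ − 1.960) + Φ(−δ − 1.960) = Φ(-1.140) + Φ(-2.780) = 0.1272 + 0.0027 = 0.1299.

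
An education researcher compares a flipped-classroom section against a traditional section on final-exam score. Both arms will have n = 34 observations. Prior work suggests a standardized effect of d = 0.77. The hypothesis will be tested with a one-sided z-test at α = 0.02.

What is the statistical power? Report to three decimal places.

Power ≈ 0.869

Noncentrality parameter: δ = d·√(n/2) = 0.77 × √(34/2) = 3.1748
One-sided α = 0.02 → critical value z_{0.02} = 2.054.
Power = P(Z > 2.054 − δ) = Φ(1.121) = 0.8689.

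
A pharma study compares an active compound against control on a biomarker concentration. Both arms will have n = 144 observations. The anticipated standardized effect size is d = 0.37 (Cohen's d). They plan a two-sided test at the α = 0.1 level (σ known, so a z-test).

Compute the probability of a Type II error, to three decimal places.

Noncentrality parameter: δ = d·√(n/2) = 0.37 × √(144/2) = 3.1396
Critical value for a two-sided test at α = 0.1: z_{α/2} = 1.645.
Power = Φ(δ − 1.645) + Φ(−δ − 1.645) = Φ(1.495) + Φ(-4.784) = 0.9325 + 0.0000 = 0.9325.
Type II error: β = 1 − power = 1 − 0.9325 = 0.0675.

β ≈ 0.067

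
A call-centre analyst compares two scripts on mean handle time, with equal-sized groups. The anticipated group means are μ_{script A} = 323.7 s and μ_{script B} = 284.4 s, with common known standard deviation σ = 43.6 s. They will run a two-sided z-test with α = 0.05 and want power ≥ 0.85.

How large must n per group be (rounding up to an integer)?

n = 23 per group

Standardized effect: d = |μ_{script A} − μ_{script B}| / σ = |323.7 − 284.4| / 43.6 = 0.9014
Set Φ(δ − 1.960) = 0.85; then δ − 1.960 = Φ⁻¹(0.85) = 1.036, giving δ = 2.996.
(For δ > 0 the lower-tail rejection region contributes negligibly to power, so the one-term inversion is standard.)
δ = d·√(n/2) ⇒ n = 2(δ/d)² = 2 × (2.996 / 0.9014)² = 22.10.
Round up to the next whole unit.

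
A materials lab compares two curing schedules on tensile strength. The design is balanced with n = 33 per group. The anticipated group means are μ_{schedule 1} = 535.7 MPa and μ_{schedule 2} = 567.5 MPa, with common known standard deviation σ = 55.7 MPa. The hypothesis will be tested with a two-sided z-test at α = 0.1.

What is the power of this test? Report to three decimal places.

Standardized effect: d = |μ_{schedule 1} − μ_{schedule 2}| / σ = |535.7 − 567.5| / 55.7 = 0.5709
Noncentrality parameter: δ = d·√(n/2) = 0.5709 × √(33/2) = 2.3191
Two-sided α = 0.1 → critical value z_{0.05} = 1.645.
Power = Φ(δ − 1.645) + Φ(−δ − 1.645) = Φ(0.674) + Φ(-3.964) = 0.7499 + 0.0000 = 0.7500.

Power ≈ 0.750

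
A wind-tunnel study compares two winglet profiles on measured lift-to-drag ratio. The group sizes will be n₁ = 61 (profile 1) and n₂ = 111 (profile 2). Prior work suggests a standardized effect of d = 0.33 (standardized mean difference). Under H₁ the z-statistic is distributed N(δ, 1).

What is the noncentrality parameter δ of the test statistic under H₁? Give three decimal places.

δ ≈ 2.071

δ = d / √(1/n₁ + 1/n₂) = 0.33 / √(1/61 + 1/111) = 2.0705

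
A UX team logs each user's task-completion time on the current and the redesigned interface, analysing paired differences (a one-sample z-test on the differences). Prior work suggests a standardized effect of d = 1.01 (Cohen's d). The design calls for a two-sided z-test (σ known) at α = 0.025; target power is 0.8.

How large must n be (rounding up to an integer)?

For power 0.8 need Φ(δ − z_{0.0125}) = 0.8, so δ = z_{0.0125} + z_{0.20} = 2.241 + 0.842 = 3.083.
(Ignoring the negligible lower-tail rejection probability gives the usual closed-form inversion.)
δ = d·√n ⇒ n = (δ/d)² = (3.083 / 1.01)² = 9.32.
Round up to the next whole unit.

n = 10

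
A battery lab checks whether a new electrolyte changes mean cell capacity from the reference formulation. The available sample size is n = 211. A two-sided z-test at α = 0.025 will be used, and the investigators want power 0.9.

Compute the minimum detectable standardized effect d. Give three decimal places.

Required noncentrality: δ = z_{0.0125} + z_{0.10} = 2.241 + 1.282 = 3.523.
(The second rejection-region term Φ(−δ − z_{α/2}) is negligible and dropped.)
δ = d·√n ⇒ d = δ/√n = 3.523/√211 = 0.2425.

d ≈ 0.243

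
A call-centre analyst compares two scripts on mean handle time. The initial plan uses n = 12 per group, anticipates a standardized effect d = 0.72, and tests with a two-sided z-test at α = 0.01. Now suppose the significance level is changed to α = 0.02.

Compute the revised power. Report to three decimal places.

Power ≈ 0.287

δ = d·√(n/2) = 0.72 × √(12/2) = 1.7636 (unchanged). New critical value: z_{0.01} = 2.326.
Revised power = Φ(δ − 2.326) + Φ(−δ − 2.326) = Φ(-0.563) + Φ(-4.090) = 0.2868 + 0.0000 = 0.2868.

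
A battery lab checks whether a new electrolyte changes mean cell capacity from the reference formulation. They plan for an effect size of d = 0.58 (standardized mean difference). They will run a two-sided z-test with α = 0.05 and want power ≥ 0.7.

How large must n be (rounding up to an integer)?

n = 19

For power 0.7 need Φ(δ − z_{0.025}) = 0.7, so δ = z_{0.025} + z_{0.30} = 1.960 + 0.524 = 2.484.
(The Φ(−δ − z_{α/2}) term is vanishingly small for δ > 0 and is dropped in the standard sample-size formula.)
δ = d·√n ⇒ n = (δ/d)² = (2.484 / 0.58)² = 18.35.
Round up to the next whole unit.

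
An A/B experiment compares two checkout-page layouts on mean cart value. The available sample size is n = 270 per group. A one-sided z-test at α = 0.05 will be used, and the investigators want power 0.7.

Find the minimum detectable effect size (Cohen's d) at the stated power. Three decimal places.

d ≈ 0.187

Required noncentrality: δ = z_{0.05} + z_{0.30} = 1.645 + 0.524 = 2.169.
δ = d·√(n/2) ⇒ d = δ/√(n/2) = 2.169/√(270/2) = 0.1867.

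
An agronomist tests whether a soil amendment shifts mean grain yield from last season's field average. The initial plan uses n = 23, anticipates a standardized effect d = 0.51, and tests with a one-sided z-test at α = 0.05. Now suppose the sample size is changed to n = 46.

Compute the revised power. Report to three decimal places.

With n = 46: δ = d·√n = 0.51 × √46 = 3.4590. Critical value z_{0.05} = 1.645.
Revised power = P(Z > 1.645 − δ) = Φ(1.814) = 0.9652.

Power ≈ 0.965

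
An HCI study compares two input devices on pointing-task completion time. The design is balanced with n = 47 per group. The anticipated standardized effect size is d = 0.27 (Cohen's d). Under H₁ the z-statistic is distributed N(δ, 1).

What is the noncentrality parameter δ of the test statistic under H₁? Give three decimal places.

δ ≈ 1.309

The noncentrality parameter scales effect size by the design's sample-size factor: δ = d·√(n/2) = 0.27 × √(47/2) = 1.3089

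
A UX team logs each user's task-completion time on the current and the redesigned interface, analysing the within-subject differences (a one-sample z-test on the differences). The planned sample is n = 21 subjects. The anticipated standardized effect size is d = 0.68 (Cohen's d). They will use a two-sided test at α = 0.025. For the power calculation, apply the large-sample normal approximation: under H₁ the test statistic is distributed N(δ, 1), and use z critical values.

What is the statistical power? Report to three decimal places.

Noncentrality parameter: λ = d·√n = 0.68 × √21 = 3.1162
Two-sided α = 0.025 → critical value z_{0.0125} = 2.241.
Power = Φ(λ − 2.241) + Φ(−λ − 2.241) = Φ(0.875) + Φ(-5.358) = 0.8091 + 0.0000 = 0.8091.

Power ≈ 0.809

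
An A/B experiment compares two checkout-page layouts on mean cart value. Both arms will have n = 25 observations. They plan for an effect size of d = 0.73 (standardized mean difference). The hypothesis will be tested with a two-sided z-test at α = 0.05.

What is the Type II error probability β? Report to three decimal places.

Noncentrality parameter: δ = d·√(n/2) = 0.73 × √(25/2) = 2.5809
Critical value for a two-sided test at α = 0.05: z_{α/2} = 1.960.
Power = Φ(δ − 1.960) + Φ(−δ − 1.960) = Φ(0.621) + Φ(-4.541) = 0.7327 + 0.0000 = 0.7327.
Type II error: β = 1 − power = 1 − 0.7327 = 0.2673.

β ≈ 0.267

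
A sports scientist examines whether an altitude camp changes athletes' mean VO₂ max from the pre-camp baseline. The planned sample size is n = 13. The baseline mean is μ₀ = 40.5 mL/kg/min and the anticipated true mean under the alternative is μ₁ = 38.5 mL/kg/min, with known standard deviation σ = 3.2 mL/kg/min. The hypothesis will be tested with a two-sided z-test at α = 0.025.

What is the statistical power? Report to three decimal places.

Standardized effect: d = |μ₁ − μ₀| / σ = |38.5 − 40.5| / 3.2 = 0.6250
Noncentrality parameter: δ = d·√n = 0.6250 × √13 = 2.2535
Two-sided α = 0.025 → critical value z_{0.0125} = 2.241.
Power = Φ(δ − 2.241) + Φ(−δ − 2.241) = Φ(0.012) + Φ(-4.495) = 0.5048 + 0.0000 = 0.5048.

Power ≈ 0.505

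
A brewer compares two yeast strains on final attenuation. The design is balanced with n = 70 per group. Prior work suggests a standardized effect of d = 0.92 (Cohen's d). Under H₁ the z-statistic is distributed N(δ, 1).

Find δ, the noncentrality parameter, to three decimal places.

δ ≈ 5.443

The noncentrality parameter scales effect size by the design's sample-size factor: δ = d·√(n/2) = 0.92 × √(70/2) = 5.4428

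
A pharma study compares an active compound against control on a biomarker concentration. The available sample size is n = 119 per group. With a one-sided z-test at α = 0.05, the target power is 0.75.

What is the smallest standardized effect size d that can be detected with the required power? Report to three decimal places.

Need Φ(δ − 1.645) = 0.75, so δ = 1.645 + 0.674 = 2.319.
δ = d·√(n/2) ⇒ d = δ/√(n/2) = 2.319/√(119/2) = 0.3007.

d ≈ 0.301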